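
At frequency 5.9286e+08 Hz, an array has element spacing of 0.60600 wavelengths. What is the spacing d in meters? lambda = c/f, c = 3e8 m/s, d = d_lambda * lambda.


lambda = c / f = 3.0000e+08 / 5.9286e+08 = 0.5060217 m
d = 0.60600 * 0.5060217 = 0.3066 m

0.3066 m


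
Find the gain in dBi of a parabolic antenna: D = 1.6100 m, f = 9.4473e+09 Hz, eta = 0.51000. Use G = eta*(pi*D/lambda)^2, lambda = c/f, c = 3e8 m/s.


lambda = c / f = 3.0000e+08 / 9.4473e+09 = 0.03175510 m
G_linear = 0.51000 * (pi * 1.6100 / 0.03175510)^2 = 12938.82
G_dBi = 10 * log10(12938.82) = 41.12 dBi

41.12 dBi


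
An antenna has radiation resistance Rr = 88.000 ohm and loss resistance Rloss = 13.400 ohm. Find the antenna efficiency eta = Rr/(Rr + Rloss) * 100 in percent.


eta = 88.000 / (88.000 + 13.400) * 100 = 86.79%

86.79%


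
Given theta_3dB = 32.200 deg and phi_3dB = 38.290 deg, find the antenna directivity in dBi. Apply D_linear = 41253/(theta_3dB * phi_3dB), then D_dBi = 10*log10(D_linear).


D_linear = 41253 / (32.200 * 38.290) = 33.45910
D_dBi = 10 * log10(33.45910) = 15.25 dBi

15.25 dBi


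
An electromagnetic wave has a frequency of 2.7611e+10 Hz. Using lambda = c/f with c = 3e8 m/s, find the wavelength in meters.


lambda = c / f = 3.0000e+08 / 2.7611e+10 = 0.01087 m

0.01087 m


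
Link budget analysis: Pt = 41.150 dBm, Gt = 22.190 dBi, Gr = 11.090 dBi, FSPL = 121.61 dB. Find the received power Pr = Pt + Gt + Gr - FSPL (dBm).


Pr = 41.150 + 22.190 + 11.090 - 121.61 = -47.18 dBm

-47.18 dBm


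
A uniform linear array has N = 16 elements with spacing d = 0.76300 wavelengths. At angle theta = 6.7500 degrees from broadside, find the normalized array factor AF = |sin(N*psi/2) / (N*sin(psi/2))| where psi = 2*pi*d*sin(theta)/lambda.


psi = 2*pi*0.76300*sin(6.7500 deg) = 0.5634826 rad
AF = |sin(16*0.5634826/2) / (16*sin(0.5634826/2))| = 0.2201

0.2201


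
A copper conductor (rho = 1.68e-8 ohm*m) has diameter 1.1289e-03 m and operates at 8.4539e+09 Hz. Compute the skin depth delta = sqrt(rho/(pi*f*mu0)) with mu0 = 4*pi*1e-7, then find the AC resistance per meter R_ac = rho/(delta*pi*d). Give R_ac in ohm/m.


delta = sqrt(1.68e-8 / (pi * 8.4539e+09 * 4*pi*1e-7)) = 7.094899e-07 m
R_ac = 1.68e-8 / (7.094899e-07 * pi * 1.1289e-03) = 6.677 ohm/m

6.677 ohm/m


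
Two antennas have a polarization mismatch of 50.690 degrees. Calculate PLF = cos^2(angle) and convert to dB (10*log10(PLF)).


PLF_linear = cos^2(50.690 deg) = 0.4013424
PLF_dB = 10 * log10(0.4013424) = -3.965 dB

-3.965 dB


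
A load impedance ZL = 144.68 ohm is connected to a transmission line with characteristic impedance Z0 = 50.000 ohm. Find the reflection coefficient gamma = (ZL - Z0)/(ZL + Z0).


gamma = (144.68 - 50.000) / (144.68 + 50.000) = 0.4863

0.4863


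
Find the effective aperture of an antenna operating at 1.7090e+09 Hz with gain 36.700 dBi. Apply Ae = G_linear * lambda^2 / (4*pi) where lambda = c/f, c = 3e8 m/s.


lambda = c / f = 3.0000e+08 / 1.7090e+09 = 0.1755413 m
G_linear = 10^(36.700/10) = 4677.351
Ae = G_linear * lambda^2 / (4*pi) = 4677.351 * 0.1755413^2 / (4*pi) = 11.47 m^2

11.47 m^2


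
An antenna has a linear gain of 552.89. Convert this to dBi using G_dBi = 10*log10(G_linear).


G_dBi = 10 * log10(552.89) = 27.43 dBi

27.43 dBi


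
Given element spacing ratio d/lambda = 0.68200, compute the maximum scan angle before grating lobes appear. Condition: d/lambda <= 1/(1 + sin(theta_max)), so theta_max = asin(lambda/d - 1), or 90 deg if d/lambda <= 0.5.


lambda/d - 1 = 1/0.68200 - 1 = 0.4662757
theta_max = asin(0.4662757) = 27.79 deg

27.79 deg


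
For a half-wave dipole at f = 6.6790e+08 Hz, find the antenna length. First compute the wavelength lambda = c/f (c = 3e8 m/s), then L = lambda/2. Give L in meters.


lambda = c / f = 3.0000e+08 / 6.6790e+08 = 0.4491690 m
L = lambda / 2 = 0.4491690 / 2 = 0.2246 m

0.2246 m


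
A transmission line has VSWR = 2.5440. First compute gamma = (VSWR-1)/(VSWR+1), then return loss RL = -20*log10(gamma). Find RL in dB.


gamma = (2.5440 - 1) / (2.5440 + 1) = 0.4356659
RL = -20 * log10(0.4356659) = 7.217 dB

7.217 dB


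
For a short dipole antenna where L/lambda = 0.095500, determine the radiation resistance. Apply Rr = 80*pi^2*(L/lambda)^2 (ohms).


Rr = 80 * pi^2 * (0.095500)^2 = 80 * 9.869604 * 9.120250e-03 = 7.201 ohm

7.201 ohm


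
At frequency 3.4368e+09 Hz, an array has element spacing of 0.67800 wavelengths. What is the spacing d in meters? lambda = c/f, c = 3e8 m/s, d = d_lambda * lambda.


lambda = c / f = 3.0000e+08 / 3.4368e+09 = 0.08729050 m
d = 0.67800 * 0.08729050 = 0.05918 m

0.05918 m


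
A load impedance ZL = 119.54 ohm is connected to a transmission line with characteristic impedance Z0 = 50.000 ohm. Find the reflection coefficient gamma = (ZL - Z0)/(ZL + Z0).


gamma = (119.54 - 50.000) / (119.54 + 50.000) = 0.4102

0.4102


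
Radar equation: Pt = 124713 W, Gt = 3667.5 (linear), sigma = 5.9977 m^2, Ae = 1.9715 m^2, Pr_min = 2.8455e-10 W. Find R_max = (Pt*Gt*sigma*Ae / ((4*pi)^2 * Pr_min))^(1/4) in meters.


R^4 = 124713*3667.5*5.9977*1.9715 / ((4*pi)^2 * 2.8455e-10) = 1.203608e+17
R_max = 1.203608e+17^0.25 = 18626 m

18626 m


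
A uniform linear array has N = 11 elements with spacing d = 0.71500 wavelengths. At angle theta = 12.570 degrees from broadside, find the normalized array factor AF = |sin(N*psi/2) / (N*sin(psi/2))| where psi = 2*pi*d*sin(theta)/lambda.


psi = 2*pi*0.71500*sin(12.570 deg) = 0.9777079 rad
AF = |sin(11*0.9777079/2) / (11*sin(0.9777079/2))| = 0.1523

0.1523


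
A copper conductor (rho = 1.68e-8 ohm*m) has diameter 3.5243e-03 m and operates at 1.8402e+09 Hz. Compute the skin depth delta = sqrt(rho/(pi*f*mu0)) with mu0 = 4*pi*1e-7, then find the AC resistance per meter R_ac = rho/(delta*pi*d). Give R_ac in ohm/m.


delta = sqrt(1.68e-8 / (pi * 1.8402e+09 * 4*pi*1e-7)) = 1.520695e-06 m
R_ac = 1.68e-8 / (1.520695e-06 * pi * 3.5243e-03) = 0.9978 ohm/m

0.9978 ohm/m


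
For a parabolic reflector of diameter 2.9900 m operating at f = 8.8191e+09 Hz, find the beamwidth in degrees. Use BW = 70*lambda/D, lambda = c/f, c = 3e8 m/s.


lambda = c / f = 3.0000e+08 / 8.8191e+09 = 0.03401708 m
BW = 70 * 0.03401708 / 2.9900 = 0.7964 deg

0.7964 deg


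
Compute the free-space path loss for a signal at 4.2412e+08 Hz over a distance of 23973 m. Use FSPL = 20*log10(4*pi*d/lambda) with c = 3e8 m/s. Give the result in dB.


lambda = c / f = 3.0000e+08 / 4.2412e+08 = 0.7073470 m
FSPL = 20 * log10(4*pi*23973/0.7073470) = 112.6 dB

112.6 dB


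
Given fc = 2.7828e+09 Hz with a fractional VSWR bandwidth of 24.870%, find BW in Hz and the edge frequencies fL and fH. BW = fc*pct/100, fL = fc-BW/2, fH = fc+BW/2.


BW = 2.7828e+09 * 24.870/100 = 6.920824e+08 Hz
fL = 2.7828e+09 - 6.920824e+08/2 = 2.437e+09 Hz
fH = 2.7828e+09 + 6.920824e+08/2 = 3.129e+09 Hz

BW=6.921e+08 Hz, fL=2.437e+09 Hz, fH=3.129e+09 Hz


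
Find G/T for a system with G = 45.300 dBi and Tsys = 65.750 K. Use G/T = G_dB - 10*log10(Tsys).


G/T = 45.300 - 10*log10(65.750) = 45.300 - 18.17896 = 27.12 dB/K

27.12 dB/K


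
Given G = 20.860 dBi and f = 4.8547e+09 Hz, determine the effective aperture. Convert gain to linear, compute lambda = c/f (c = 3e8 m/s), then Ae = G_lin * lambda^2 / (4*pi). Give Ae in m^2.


lambda = c / f = 3.0000e+08 / 4.8547e+09 = 0.06179579 m
G_linear = 10^(20.860/10) = 121.8990
Ae = G_linear * lambda^2 / (4*pi) = 121.8990 * 0.06179579^2 / (4*pi) = 0.03704 m^2

0.03704 m^2


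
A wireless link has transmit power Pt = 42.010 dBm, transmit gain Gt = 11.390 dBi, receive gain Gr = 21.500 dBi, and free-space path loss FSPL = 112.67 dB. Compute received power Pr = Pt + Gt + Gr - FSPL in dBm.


Pr = 42.010 + 11.390 + 21.500 - 112.67 = -37.77 dBm

-37.77 dBm


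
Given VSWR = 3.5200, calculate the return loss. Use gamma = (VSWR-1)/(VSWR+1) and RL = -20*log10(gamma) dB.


gamma = (3.5200 - 1) / (3.5200 + 1) = 0.5575221
RL = -20 * log10(0.5575221) = 5.075 dB

5.075 dB


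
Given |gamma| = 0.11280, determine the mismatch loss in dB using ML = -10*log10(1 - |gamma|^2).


ML = -10 * log10(1 - 0.11280^2) = -10 * log10(0.98727616) = 0.05561 dB

0.05561 dB


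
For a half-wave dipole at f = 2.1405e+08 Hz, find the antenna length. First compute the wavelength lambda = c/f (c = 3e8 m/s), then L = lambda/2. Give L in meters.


lambda = c / f = 3.0000e+08 / 2.1405e+08 = 1.401542 m
L = lambda / 2 = 1.401542 / 2 = 0.7008 m

0.7008 m


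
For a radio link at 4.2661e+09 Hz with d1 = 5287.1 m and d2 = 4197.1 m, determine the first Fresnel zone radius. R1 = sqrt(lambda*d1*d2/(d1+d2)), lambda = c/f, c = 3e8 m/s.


lambda = c / f = 3.0000e+08 / 4.2661e+09 = 0.07032184 m
R1 = sqrt(0.07032184 * 5287.1 * 4197.1 / (5287.1 + 4197.1)) = 12.83 m

12.83 m


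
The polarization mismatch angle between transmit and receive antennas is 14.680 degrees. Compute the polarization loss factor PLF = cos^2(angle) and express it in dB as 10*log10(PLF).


PLF_linear = cos^2(14.680 deg) = 0.9357782
PLF_dB = 10 * log10(0.9357782) = -0.2883 dB

-0.2883 dB


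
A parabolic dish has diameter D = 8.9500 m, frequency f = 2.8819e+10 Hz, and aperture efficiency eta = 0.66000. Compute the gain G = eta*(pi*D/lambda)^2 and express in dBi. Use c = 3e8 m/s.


lambda = c / f = 3.0000e+08 / 2.8819e+10 = 0.01040980 m
G_linear = 0.66000 * (pi * 8.9500 / 0.01040980)^2 = 4.815096e+06
G_dBi = 10 * log10(4.815096e+06) = 66.83 dBi

66.83 dBi


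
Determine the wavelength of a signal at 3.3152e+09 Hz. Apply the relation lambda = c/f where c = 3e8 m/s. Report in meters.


lambda = c / f = 3.0000e+08 / 3.3152e+09 = 0.09049 m

0.09049 m


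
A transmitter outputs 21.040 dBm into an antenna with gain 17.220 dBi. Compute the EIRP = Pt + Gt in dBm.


EIRP = Pt + Gt = 21.040 + 17.220 = 38.26 dBm

38.26 dBm


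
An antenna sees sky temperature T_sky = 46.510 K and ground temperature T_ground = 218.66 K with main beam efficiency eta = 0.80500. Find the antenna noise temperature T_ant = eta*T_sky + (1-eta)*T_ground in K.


T_ant = 0.80500 * 46.510 + (1 - 0.80500) * 218.66 = 80.08 K

80.08 K


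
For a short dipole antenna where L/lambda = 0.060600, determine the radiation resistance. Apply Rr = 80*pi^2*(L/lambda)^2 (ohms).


Rr = 80 * pi^2 * (0.060600)^2 = 80 * 9.869604 * 3.672360e-03 = 2.900 ohm

2.900 ohm


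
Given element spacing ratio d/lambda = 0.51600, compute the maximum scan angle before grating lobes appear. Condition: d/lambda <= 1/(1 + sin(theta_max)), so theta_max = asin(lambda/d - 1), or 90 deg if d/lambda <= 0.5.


lambda/d - 1 = 1/0.51600 - 1 = 0.9379845
theta_max = asin(0.9379845) = 69.72 deg

69.72 deg


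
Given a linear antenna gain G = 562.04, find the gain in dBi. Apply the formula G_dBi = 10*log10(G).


G_dBi = 10 * log10(562.04) = 27.50 dBi

27.50 dBi


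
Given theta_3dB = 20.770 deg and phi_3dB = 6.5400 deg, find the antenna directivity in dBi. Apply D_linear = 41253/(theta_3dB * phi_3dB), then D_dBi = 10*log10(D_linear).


D_linear = 41253 / (20.770 * 6.5400) = 303.6976
D_dBi = 10 * log10(303.6976) = 24.82 dBi

24.82 dBi


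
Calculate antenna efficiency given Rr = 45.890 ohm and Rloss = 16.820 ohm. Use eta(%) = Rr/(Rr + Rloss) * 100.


eta = 45.890 / (45.890 + 16.820) * 100 = 73.18%

73.18%


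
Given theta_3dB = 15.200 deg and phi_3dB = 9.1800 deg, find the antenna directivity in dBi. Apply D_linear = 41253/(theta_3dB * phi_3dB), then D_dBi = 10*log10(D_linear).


D_linear = 41253 / (15.200 * 9.1800) = 295.6441
D_dBi = 10 * log10(295.6441) = 24.71 dBi

24.71 dBi


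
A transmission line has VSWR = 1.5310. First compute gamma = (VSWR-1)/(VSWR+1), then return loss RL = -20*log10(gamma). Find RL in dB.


gamma = (1.5310 - 1) / (1.5310 + 1) = 0.2097985
RL = -20 * log10(0.2097985) = 13.56 dB

13.56 dB


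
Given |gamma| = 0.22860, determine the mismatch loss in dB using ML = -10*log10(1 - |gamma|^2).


ML = -10 * log10(1 - 0.22860^2) = -10 * log10(0.94774204) = 0.2331 dB

0.2331 dB


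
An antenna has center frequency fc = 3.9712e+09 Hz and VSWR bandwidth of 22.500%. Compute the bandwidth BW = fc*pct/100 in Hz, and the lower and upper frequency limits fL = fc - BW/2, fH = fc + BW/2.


BW = 3.9712e+09 * 22.500/100 = 8.935200e+08 Hz
fL = 3.9712e+09 - 8.935200e+08/2 = 3.524e+09 Hz
fH = 3.9712e+09 + 8.935200e+08/2 = 4.418e+09 Hz

BW=8.935e+08 Hz, fL=3.524e+09 Hz, fH=4.418e+09 Hz


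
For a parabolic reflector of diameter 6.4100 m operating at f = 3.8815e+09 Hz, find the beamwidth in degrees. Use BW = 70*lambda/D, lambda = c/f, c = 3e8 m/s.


lambda = c / f = 3.0000e+08 / 3.8815e+09 = 0.07728971 m
BW = 70 * 0.07728971 / 6.4100 = 0.8440 deg

0.8440 deg


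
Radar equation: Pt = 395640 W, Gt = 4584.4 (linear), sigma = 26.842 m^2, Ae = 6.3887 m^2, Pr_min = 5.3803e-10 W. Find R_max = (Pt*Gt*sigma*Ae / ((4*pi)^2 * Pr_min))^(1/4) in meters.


R^4 = 395640*4584.4*26.842*6.3887 / ((4*pi)^2 * 5.3803e-10) = 3.660866e+18
R_max = 3.660866e+18^0.25 = 43742 m

43742 m


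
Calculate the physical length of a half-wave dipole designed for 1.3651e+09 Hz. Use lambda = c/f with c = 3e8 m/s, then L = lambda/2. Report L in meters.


lambda = c / f = 3.0000e+08 / 1.3651e+09 = 0.2197641 m
L = lambda / 2 = 0.2197641 / 2 = 0.1099 m

0.1099 m


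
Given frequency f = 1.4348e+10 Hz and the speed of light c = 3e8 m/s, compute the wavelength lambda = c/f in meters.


lambda = c / f = 3.0000e+08 / 1.4348e+10 = 0.02091 m

0.02091 m


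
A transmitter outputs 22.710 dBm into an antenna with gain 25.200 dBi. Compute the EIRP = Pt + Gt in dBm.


EIRP = Pt + Gt = 22.710 + 25.200 = 47.91 dBm

47.91 dBm


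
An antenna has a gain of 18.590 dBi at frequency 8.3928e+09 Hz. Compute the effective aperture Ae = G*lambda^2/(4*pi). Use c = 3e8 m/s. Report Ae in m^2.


lambda = c / f = 3.0000e+08 / 8.3928e+09 = 0.03574492 m
G_linear = 10^(18.590/10) = 72.27698
Ae = G_linear * lambda^2 / (4*pi) = 72.27698 * 0.03574492^2 / (4*pi) = 7.349e-03 m^2

7.349e-03 m^2


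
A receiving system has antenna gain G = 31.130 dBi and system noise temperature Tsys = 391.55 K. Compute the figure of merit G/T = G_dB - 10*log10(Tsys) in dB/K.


G/T = 31.130 - 10*log10(391.55) = 31.130 - 25.92787 = 5.202 dB/K

5.202 dB/K


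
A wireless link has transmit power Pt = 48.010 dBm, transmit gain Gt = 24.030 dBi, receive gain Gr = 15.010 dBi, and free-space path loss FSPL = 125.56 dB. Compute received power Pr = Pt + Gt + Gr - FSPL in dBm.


Pr = 48.010 + 24.030 + 15.010 - 125.56 = -38.51 dBm

-38.51 dBm


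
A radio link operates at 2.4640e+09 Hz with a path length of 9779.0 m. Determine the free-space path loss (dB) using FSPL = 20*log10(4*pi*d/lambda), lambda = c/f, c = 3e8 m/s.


lambda = c / f = 3.0000e+08 / 2.4640e+09 = 0.1217532 m
FSPL = 20 * log10(4*pi*9779.0/0.1217532) = 120.1 dB

120.1 dB


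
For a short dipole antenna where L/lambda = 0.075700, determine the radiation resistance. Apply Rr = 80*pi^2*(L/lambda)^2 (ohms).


Rr = 80 * pi^2 * (0.075700)^2 = 80 * 9.869604 * 5.730490e-03 = 4.525 ohm

4.525 ohm


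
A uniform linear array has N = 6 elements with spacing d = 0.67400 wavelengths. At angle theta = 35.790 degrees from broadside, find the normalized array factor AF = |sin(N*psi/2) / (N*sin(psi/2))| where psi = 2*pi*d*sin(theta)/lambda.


psi = 2*pi*0.67400*sin(35.790 deg) = 2.476618 rad
AF = |sin(6*2.476618/2) / (6*sin(2.476618/2))| = 0.1607

0.1607


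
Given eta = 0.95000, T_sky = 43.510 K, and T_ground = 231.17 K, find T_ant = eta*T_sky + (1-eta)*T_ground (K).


T_ant = 0.95000 * 43.510 + (1 - 0.95000) * 231.17 = 52.89 K

52.89 K


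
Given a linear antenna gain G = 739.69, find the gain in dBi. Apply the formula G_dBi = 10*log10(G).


G_dBi = 10 * log10(739.69) = 28.69 dBi

28.69 dBi


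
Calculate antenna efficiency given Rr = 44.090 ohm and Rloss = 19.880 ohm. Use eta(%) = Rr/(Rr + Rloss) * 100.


eta = 44.090 / (44.090 + 19.880) * 100 = 68.92%

68.92%


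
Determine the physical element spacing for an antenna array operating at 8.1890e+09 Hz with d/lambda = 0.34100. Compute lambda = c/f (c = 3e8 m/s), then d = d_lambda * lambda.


lambda = c / f = 3.0000e+08 / 8.1890e+09 = 0.03663451 m
d = 0.34100 * 0.03663451 = 0.01249 m

0.01249 m


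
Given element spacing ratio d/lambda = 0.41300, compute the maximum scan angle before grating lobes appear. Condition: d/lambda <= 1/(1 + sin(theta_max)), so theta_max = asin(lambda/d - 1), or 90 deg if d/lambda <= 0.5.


lambda/d - 1 = 1/0.41300 - 1 = 1.421308 >= 1
d/lambda <= 0.5, so the array can scan to endfire without grating lobes: theta_max = 90 deg

90 deg


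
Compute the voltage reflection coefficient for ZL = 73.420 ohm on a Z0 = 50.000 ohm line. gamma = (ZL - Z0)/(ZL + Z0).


gamma = (73.420 - 50.000) / (73.420 + 50.000) = 0.1898

0.1898


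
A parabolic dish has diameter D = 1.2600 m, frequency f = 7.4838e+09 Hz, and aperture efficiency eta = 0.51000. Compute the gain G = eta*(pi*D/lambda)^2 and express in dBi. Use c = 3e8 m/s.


lambda = c / f = 3.0000e+08 / 7.4838e+09 = 0.04008659 m
G_linear = 0.51000 * (pi * 1.2600 / 0.04008659)^2 = 4972.935
G_dBi = 10 * log10(4972.935) = 36.97 dBi

36.97 dBi


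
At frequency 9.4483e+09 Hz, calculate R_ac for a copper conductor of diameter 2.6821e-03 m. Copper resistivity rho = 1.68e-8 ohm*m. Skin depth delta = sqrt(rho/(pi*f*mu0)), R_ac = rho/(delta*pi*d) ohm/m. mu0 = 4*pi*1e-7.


delta = sqrt(1.68e-8 / (pi * 9.4483e+09 * 4*pi*1e-7)) = 6.711165e-07 m
R_ac = 1.68e-8 / (6.711165e-07 * pi * 2.6821e-03) = 2.971 ohm/m

2.971 ohm/m


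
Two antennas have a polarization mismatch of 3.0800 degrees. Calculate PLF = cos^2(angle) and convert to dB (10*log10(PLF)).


PLF_linear = cos^2(3.0800 deg) = 0.9971131
PLF_dB = 10 * log10(0.9971131) = -0.01256 dB

-0.01256 dB


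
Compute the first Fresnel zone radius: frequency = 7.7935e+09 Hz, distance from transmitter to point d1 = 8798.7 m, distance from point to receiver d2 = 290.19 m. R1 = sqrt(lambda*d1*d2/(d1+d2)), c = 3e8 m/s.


lambda = c / f = 3.0000e+08 / 7.7935e+09 = 0.03849362 m
R1 = sqrt(0.03849362 * 8798.7 * 290.19 / (8798.7 + 290.19)) = 3.288 m

3.288 m


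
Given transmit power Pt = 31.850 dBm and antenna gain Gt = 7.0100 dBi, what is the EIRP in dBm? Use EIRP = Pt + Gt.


EIRP = Pt + Gt = 31.850 + 7.0100 = 38.86 dBm

38.86 dBm


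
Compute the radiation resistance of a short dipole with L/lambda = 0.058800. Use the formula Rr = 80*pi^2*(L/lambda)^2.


Rr = 80 * pi^2 * (0.058800)^2 = 80 * 9.869604 * 3.457440e-03 = 2.730 ohm

2.730 ohm


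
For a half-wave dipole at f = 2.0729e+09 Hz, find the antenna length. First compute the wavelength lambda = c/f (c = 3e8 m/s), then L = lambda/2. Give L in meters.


lambda = c / f = 3.0000e+08 / 2.0729e+09 = 0.1447248 m
L = lambda / 2 = 0.1447248 / 2 = 0.07236 m

0.07236 m


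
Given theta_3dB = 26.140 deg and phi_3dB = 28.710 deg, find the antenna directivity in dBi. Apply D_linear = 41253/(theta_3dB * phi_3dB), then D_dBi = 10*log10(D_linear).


D_linear = 41253 / (26.140 * 28.710) = 54.96886
D_dBi = 10 * log10(54.96886) = 17.40 dBi

17.40 dBi


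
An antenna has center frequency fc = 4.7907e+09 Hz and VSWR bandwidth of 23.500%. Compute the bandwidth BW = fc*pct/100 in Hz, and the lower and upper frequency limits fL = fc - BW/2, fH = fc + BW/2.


BW = 4.7907e+09 * 23.500/100 = 1.125814e+09 Hz
fL = 4.7907e+09 - 1.125814e+09/2 = 4.228e+09 Hz
fH = 4.7907e+09 + 1.125814e+09/2 = 5.354e+09 Hz

BW=1.126e+09 Hz, fL=4.228e+09 Hz, fH=5.354e+09 Hz


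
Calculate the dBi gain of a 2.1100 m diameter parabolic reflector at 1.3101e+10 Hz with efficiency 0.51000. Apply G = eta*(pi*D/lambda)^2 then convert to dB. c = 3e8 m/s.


lambda = c / f = 3.0000e+08 / 1.3101e+10 = 0.02289902 m
G_linear = 0.51000 * (pi * 2.1100 / 0.02289902)^2 = 42736.71
G_dBi = 10 * log10(42736.71) = 46.31 dBi

46.31 dBi


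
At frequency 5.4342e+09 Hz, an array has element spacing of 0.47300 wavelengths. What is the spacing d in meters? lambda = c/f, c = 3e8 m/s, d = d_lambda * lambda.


lambda = c / f = 3.0000e+08 / 5.4342e+09 = 0.05520592 m
d = 0.47300 * 0.05520592 = 0.02611 m

0.02611 m


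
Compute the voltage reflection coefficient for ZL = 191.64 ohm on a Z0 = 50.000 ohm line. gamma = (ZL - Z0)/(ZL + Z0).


gamma = (191.64 - 50.000) / (191.64 + 50.000) = 0.5862

0.5862


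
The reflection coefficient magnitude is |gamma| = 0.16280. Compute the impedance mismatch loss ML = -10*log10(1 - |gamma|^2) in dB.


ML = -10 * log10(1 - 0.16280^2) = -10 * log10(0.97349616) = 0.1167 dB

0.1167 dB


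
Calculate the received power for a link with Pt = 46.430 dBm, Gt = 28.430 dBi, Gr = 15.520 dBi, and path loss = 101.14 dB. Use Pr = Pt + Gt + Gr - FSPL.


Pr = 46.430 + 28.430 + 15.520 - 101.14 = -10.76 dBm

-10.76 dBm


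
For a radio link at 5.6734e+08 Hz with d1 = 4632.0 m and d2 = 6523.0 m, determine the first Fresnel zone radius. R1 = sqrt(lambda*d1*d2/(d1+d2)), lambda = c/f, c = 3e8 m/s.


lambda = c / f = 3.0000e+08 / 5.6734e+08 = 0.5287834 m
R1 = sqrt(0.5287834 * 4632.0 * 6523.0 / (4632.0 + 6523.0)) = 37.85 m

37.85 m


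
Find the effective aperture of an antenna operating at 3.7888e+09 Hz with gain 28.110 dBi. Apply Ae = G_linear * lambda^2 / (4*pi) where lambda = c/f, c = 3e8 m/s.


lambda = c / f = 3.0000e+08 / 3.7888e+09 = 0.07918074 m
G_linear = 10^(28.110/10) = 647.1426
Ae = G_linear * lambda^2 / (4*pi) = 647.1426 * 0.07918074^2 / (4*pi) = 0.3229 m^2

0.3229 m^2


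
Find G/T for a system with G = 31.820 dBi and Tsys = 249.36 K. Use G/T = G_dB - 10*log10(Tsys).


G/T = 31.820 - 10*log10(249.36) = 31.820 - 23.96827 = 7.852 dB/K

7.852 dB/K


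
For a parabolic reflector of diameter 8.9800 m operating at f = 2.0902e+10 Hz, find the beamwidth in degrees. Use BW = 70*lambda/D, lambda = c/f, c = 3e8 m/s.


lambda = c / f = 3.0000e+08 / 2.0902e+10 = 0.01435269 m
BW = 70 * 0.01435269 / 8.9800 = 0.1119 deg

0.1119 deg


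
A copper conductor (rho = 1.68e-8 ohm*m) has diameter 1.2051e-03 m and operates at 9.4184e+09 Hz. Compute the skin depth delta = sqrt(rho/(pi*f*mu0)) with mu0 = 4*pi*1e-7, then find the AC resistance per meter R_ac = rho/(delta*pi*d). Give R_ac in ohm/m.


delta = sqrt(1.68e-8 / (pi * 9.4184e+09 * 4*pi*1e-7)) = 6.721810e-07 m
R_ac = 1.68e-8 / (6.721810e-07 * pi * 1.2051e-03) = 6.602 ohm/m

6.602 ohm/m


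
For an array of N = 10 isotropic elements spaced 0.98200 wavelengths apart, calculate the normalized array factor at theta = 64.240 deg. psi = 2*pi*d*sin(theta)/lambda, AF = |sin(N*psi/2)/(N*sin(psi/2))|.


psi = 2*pi*0.98200*sin(64.240 deg) = 5.556919 rad
AF = |sin(10*5.556919/2) / (10*sin(5.556919/2))| = 0.1324

0.1324


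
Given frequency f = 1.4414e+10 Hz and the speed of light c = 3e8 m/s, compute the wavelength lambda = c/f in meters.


lambda = c / f = 3.0000e+08 / 1.4414e+10 = 0.02081 m

0.02081 m


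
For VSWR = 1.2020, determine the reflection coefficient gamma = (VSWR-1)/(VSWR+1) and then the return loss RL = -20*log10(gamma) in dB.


gamma = (1.2020 - 1) / (1.2020 + 1) = 0.09173479
RL = -20 * log10(0.09173479) = 20.75 dB

20.75 dB


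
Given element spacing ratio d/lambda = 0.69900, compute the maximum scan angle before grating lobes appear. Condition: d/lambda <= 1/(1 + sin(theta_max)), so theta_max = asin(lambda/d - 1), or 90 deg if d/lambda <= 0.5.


lambda/d - 1 = 1/0.69900 - 1 = 0.4306152
theta_max = asin(0.4306152) = 25.51 deg

25.51 deg


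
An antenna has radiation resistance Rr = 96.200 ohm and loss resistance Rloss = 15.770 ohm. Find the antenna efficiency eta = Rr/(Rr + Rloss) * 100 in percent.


eta = 96.200 / (96.200 + 15.770) * 100 = 85.92%

85.92%


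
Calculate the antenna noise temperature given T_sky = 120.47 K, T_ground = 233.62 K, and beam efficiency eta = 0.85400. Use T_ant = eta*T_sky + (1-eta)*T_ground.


T_ant = 0.85400 * 120.47 + (1 - 0.85400) * 233.62 = 137.0 K

137.0 K


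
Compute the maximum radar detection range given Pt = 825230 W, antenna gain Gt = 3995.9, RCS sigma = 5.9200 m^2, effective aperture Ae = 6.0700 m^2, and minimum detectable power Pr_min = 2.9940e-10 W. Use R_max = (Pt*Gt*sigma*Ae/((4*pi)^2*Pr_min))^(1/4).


R^4 = 825230*3995.9*5.9200*6.0700 / ((4*pi)^2 * 2.9940e-10) = 2.506274e+18
R_max = 2.506274e+18^0.25 = 39788 m

39788 m


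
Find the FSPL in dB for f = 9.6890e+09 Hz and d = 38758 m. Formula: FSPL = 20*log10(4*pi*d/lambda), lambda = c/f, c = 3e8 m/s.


lambda = c / f = 3.0000e+08 / 9.6890e+09 = 0.03096295 m
FSPL = 20 * log10(4*pi*38758/0.03096295) = 143.9 dB

143.9 dB


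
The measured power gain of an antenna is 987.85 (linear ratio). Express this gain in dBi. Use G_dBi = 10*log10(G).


G_dBi = 10 * log10(987.85) = 29.95 dBi

29.95 dBi


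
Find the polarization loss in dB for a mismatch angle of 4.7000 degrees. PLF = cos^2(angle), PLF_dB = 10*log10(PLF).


PLF_linear = cos^2(4.7000 deg) = 0.9932861
PLF_dB = 10 * log10(0.9932861) = -0.02926 dB

-0.02926 dB


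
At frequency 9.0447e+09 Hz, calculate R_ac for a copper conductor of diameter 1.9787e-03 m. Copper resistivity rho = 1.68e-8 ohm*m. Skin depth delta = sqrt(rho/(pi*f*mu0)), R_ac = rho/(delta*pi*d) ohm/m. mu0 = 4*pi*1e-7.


delta = sqrt(1.68e-8 / (pi * 9.0447e+09 * 4*pi*1e-7)) = 6.859267e-07 m
R_ac = 1.68e-8 / (6.859267e-07 * pi * 1.9787e-03) = 3.940 ohm/m

3.940 ohm/m


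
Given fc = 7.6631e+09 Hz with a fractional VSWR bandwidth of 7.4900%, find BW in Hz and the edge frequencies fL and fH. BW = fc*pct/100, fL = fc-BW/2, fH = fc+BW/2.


BW = 7.6631e+09 * 7.4900/100 = 5.739662e+08 Hz
fL = 7.6631e+09 - 5.739662e+08/2 = 7.376e+09 Hz
fH = 7.6631e+09 + 5.739662e+08/2 = 7.950e+09 Hz

BW=5.740e+08 Hz, fL=7.376e+09 Hz, fH=7.950e+09 Hz


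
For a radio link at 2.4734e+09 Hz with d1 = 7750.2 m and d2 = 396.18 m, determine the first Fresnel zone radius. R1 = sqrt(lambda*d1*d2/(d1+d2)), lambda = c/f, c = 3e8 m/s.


lambda = c / f = 3.0000e+08 / 2.4734e+09 = 0.1212905 m
R1 = sqrt(0.1212905 * 7750.2 * 396.18 / (7750.2 + 396.18)) = 6.761 m

6.761 m


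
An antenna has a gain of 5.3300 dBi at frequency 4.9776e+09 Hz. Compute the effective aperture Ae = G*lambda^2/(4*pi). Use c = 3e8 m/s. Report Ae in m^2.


lambda = c / f = 3.0000e+08 / 4.9776e+09 = 0.06027001 m
G_linear = 10^(5.3300/10) = 3.411929
Ae = G_linear * lambda^2 / (4*pi) = 3.411929 * 0.06027001^2 / (4*pi) = 9.863e-04 m^2

9.863e-04 m^2


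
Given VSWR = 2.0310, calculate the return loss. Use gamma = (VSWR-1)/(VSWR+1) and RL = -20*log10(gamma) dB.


gamma = (2.0310 - 1) / (2.0310 + 1) = 0.3401518
RL = -20 * log10(0.3401518) = 9.367 dB

9.367 dB


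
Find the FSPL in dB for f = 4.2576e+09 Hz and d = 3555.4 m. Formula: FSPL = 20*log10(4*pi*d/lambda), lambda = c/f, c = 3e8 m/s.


lambda = c / f = 3.0000e+08 / 4.2576e+09 = 0.07046223 m
FSPL = 20 * log10(4*pi*3555.4/0.07046223) = 116.0 dB

116.0 dB


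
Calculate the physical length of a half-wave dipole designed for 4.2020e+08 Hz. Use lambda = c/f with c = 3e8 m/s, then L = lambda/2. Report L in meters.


lambda = c / f = 3.0000e+08 / 4.2020e+08 = 0.7139457 m
L = lambda / 2 = 0.7139457 / 2 = 0.3570 m

0.3570 m


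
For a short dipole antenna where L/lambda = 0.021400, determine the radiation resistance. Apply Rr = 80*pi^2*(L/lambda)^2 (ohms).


Rr = 80 * pi^2 * (0.021400)^2 = 80 * 9.869604 * 4.579600e-04 = 0.3616 ohm

0.3616 ohm


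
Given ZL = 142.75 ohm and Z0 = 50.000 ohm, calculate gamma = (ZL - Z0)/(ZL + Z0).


gamma = (142.75 - 50.000) / (142.75 + 50.000) = 0.4812

0.4812


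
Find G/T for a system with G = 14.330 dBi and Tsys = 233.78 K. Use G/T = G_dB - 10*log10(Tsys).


G/T = 14.330 - 10*log10(233.78) = 14.330 - 23.68807 = -9.358 dB/K

-9.358 dB/K


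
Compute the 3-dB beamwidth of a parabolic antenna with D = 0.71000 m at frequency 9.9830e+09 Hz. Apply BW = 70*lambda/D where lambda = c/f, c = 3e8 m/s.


lambda = c / f = 3.0000e+08 / 9.9830e+09 = 0.03005109 m
BW = 70 * 0.03005109 / 0.71000 = 2.963 deg

2.963 deg


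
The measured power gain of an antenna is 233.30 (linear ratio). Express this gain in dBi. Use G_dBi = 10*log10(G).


G_dBi = 10 * log10(233.30) = 23.68 dBi

23.68 dBi


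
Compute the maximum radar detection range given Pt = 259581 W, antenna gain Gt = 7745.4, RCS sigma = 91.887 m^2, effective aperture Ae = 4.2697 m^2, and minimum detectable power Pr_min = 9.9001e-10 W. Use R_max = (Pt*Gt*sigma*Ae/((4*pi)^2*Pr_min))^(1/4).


R^4 = 259581*7745.4*91.887*4.2697 / ((4*pi)^2 * 9.9001e-10) = 5.045554e+18
R_max = 5.045554e+18^0.25 = 47394 m

47394 m


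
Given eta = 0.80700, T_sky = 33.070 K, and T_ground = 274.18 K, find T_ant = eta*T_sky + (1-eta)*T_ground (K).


T_ant = 0.80700 * 33.070 + (1 - 0.80700) * 274.18 = 79.60 K

79.60 K


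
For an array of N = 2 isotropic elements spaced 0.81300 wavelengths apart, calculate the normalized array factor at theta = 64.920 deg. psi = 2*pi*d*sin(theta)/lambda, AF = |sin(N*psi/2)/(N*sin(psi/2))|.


psi = 2*pi*0.81300*sin(64.920 deg) = 4.626610 rad
AF = |sin(2*4.626610/2) / (2*sin(4.626610/2))| = 0.6761

0.6761


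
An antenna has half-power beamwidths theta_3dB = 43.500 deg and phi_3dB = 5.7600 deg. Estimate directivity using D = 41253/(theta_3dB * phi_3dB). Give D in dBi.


D_linear = 41253 / (43.500 * 5.7600) = 164.6432
D_dBi = 10 * log10(164.6432) = 22.17 dBi

22.17 dBi


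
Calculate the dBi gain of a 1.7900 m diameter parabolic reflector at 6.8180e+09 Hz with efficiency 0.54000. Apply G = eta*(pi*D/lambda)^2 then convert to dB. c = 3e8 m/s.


lambda = c / f = 3.0000e+08 / 6.8180e+09 = 0.04400117 m
G_linear = 0.54000 * (pi * 1.7900 / 0.04400117)^2 = 8820.051
G_dBi = 10 * log10(8820.051) = 39.45 dBi

39.45 dBi


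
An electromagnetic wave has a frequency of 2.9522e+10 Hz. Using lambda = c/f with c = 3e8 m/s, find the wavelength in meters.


lambda = c / f = 3.0000e+08 / 2.9522e+10 = 0.01016 m

0.01016 m


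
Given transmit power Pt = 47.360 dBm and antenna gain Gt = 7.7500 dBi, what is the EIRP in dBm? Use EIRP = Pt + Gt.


EIRP = Pt + Gt = 47.360 + 7.7500 = 55.11 dBm

55.11 dBm


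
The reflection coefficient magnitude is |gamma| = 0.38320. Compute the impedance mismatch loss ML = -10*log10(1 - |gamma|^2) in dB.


ML = -10 * log10(1 - 0.38320^2) = -10 * log10(0.85315776) = 0.6897 dB

0.6897 dB


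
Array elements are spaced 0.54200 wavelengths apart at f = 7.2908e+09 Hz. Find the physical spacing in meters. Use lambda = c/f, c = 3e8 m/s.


lambda = c / f = 3.0000e+08 / 7.2908e+09 = 0.04114775 m
d = 0.54200 * 0.04114775 = 0.02230 m

0.02230 m


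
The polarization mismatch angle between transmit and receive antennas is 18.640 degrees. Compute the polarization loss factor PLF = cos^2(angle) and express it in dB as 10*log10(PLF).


PLF_linear = cos^2(18.640 deg) = 0.8978425
PLF_dB = 10 * log10(0.8978425) = -0.4680 dB

-0.4680 dB


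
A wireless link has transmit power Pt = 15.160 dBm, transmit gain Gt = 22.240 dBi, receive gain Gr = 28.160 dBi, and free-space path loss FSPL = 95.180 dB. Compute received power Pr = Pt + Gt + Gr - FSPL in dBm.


Pr = 15.160 + 22.240 + 28.160 - 95.180 = -29.62 dBm

-29.62 dBm


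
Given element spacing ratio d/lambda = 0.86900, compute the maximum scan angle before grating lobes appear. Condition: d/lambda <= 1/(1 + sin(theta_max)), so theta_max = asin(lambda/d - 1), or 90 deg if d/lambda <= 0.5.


lambda/d - 1 = 1/0.86900 - 1 = 0.1507480
theta_max = asin(0.1507480) = 8.670 deg

8.670 deg


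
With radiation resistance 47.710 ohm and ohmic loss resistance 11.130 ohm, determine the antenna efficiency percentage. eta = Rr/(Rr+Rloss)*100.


eta = 47.710 / (47.710 + 11.130) * 100 = 81.08%

81.08%


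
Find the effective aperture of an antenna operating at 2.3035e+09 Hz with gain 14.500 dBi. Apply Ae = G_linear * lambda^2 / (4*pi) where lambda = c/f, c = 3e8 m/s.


lambda = c / f = 3.0000e+08 / 2.3035e+09 = 0.1302366 m
G_linear = 10^(14.500/10) = 28.18383
Ae = G_linear * lambda^2 / (4*pi) = 28.18383 * 0.1302366^2 / (4*pi) = 0.03804 m^2

0.03804 m^2


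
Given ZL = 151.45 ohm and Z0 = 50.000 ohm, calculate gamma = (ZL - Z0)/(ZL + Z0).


gamma = (151.45 - 50.000) / (151.45 + 50.000) = 0.5036

0.5036


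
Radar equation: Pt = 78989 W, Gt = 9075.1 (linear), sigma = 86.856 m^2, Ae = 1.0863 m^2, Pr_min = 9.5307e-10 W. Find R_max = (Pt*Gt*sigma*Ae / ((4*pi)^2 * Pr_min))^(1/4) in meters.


R^4 = 78989*9075.1*86.856*1.0863 / ((4*pi)^2 * 9.5307e-10) = 4.493897e+17
R_max = 4.493897e+17^0.25 = 25891 m

25891 m


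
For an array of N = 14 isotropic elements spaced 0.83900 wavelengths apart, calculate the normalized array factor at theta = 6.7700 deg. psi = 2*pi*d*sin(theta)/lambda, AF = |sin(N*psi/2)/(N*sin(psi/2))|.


psi = 2*pi*0.83900*sin(6.7700 deg) = 0.6214366 rad
AF = |sin(14*0.6214366/2) / (14*sin(0.6214366/2))| = 0.2185

0.2185


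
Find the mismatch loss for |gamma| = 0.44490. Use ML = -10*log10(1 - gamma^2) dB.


ML = -10 * log10(1 - 0.44490^2) = -10 * log10(0.80206399) = 0.9579 dB

0.9579 dB


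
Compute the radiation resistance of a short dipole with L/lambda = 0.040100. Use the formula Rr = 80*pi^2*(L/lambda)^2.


Rr = 80 * pi^2 * (0.040100)^2 = 80 * 9.869604 * 1.608010e-03 = 1.270 ohm

1.270 ohm


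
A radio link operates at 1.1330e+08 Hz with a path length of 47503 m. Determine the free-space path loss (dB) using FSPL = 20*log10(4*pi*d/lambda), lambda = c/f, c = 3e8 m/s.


lambda = c / f = 3.0000e+08 / 1.1330e+08 = 2.647838 m
FSPL = 20 * log10(4*pi*47503/2.647838) = 107.1 dB

107.1 dB


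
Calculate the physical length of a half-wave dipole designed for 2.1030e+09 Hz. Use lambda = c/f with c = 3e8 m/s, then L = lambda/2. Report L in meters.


lambda = c / f = 3.0000e+08 / 2.1030e+09 = 0.1426534 m
L = lambda / 2 = 0.1426534 / 2 = 0.07133 m

0.07133 m


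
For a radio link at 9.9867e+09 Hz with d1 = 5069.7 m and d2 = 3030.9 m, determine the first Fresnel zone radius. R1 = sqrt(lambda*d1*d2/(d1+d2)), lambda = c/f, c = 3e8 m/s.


lambda = c / f = 3.0000e+08 / 9.9867e+09 = 0.03003995 m
R1 = sqrt(0.03003995 * 5069.7 * 3030.9 / (5069.7 + 3030.9)) = 7.549 m

7.549 m


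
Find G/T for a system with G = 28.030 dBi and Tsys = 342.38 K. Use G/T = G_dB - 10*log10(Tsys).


G/T = 28.030 - 10*log10(342.38) = 28.030 - 25.34508 = 2.685 dB/K

2.685 dB/K


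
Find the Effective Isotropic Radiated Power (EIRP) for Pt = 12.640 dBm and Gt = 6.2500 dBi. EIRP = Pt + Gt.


EIRP = Pt + Gt = 12.640 + 6.2500 = 18.89 dBm

18.89 dBm


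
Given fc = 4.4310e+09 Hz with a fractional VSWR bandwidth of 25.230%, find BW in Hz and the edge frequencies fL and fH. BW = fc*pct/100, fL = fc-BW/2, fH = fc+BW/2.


BW = 4.4310e+09 * 25.230/100 = 1.117941e+09 Hz
fL = 4.4310e+09 - 1.117941e+09/2 = 3.872e+09 Hz
fH = 4.4310e+09 + 1.117941e+09/2 = 4.990e+09 Hz

BW=1.118e+09 Hz, fL=3.872e+09 Hz, fH=4.990e+09 Hz


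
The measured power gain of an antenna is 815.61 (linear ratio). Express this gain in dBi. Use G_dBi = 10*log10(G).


G_dBi = 10 * log10(815.61) = 29.11 dBi

29.11 dBi


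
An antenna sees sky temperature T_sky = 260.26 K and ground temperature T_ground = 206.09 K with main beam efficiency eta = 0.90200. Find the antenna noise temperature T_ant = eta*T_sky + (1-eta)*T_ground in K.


T_ant = 0.90200 * 260.26 + (1 - 0.90200) * 206.09 = 255.0 K

255.0 K


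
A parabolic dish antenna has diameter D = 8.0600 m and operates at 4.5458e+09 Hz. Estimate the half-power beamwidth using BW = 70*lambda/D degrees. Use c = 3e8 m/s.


lambda = c / f = 3.0000e+08 / 4.5458e+09 = 0.06599498 m
BW = 70 * 0.06599498 / 8.0600 = 0.5732 deg

0.5732 deg


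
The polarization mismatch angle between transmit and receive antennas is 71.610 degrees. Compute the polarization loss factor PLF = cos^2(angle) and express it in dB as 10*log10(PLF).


PLF_linear = cos^2(71.610 deg) = 0.09952979
PLF_dB = 10 * log10(0.09952979) = -10.02 dB

-10.02 dB


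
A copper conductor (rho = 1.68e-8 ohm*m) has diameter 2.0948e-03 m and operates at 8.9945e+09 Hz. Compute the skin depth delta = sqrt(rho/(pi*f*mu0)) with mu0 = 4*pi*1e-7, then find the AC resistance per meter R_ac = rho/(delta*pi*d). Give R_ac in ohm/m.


delta = sqrt(1.68e-8 / (pi * 8.9945e+09 * 4*pi*1e-7)) = 6.878381e-07 m
R_ac = 1.68e-8 / (6.878381e-07 * pi * 2.0948e-03) = 3.711 ohm/m

3.711 ohm/m


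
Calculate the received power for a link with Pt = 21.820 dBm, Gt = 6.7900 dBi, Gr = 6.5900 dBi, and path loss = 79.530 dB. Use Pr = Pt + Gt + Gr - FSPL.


Pr = 21.820 + 6.7900 + 6.5900 - 79.530 = -44.33 dBm

-44.33 dBm


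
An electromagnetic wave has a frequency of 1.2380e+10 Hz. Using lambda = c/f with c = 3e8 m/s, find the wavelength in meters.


lambda = c / f = 3.0000e+08 / 1.2380e+10 = 0.02423 m

0.02423 m


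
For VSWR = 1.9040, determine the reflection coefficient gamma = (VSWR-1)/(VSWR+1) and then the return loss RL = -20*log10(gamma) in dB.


gamma = (1.9040 - 1) / (1.9040 + 1) = 0.3112948
RL = -20 * log10(0.3112948) = 10.14 dB

10.14 dB


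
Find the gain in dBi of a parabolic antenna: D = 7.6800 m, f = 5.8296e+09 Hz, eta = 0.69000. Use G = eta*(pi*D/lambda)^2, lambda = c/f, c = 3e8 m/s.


lambda = c / f = 3.0000e+08 / 5.8296e+09 = 0.05146151 m
G_linear = 0.69000 * (pi * 7.6800 / 0.05146151)^2 = 151672.3
G_dBi = 10 * log10(151672.3) = 51.81 dBi

51.81 dBi


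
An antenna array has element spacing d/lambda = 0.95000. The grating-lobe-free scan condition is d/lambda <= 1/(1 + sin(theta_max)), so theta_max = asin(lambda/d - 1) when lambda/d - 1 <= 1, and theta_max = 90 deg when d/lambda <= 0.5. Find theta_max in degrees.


lambda/d - 1 = 1/0.95000 - 1 = 0.05263158
theta_max = asin(0.05263158) = 3.017 deg

3.017 deg


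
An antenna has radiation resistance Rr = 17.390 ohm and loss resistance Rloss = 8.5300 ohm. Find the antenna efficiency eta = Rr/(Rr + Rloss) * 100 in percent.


eta = 17.390 / (17.390 + 8.5300) * 100 = 67.09%

67.09%


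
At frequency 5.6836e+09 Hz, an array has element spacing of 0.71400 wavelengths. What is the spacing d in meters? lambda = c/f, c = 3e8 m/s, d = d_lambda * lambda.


lambda = c / f = 3.0000e+08 / 5.6836e+09 = 0.05278345 m
d = 0.71400 * 0.05278345 = 0.03769 m

0.03769 m


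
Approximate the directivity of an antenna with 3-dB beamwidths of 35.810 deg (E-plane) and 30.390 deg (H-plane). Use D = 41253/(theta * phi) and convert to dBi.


D_linear = 41253 / (35.810 * 30.390) = 37.90710
D_dBi = 10 * log10(37.90710) = 15.79 dBi

15.79 dBi


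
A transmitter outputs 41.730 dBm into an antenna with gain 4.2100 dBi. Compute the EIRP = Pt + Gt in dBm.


EIRP = Pt + Gt = 41.730 + 4.2100 = 45.94 dBm

45.94 dBm


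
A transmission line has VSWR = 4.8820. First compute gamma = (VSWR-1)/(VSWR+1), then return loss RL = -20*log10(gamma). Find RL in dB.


gamma = (4.8820 - 1) / (4.8820 + 1) = 0.6599796
RL = -20 * log10(0.6599796) = 3.609 dB

3.609 dB


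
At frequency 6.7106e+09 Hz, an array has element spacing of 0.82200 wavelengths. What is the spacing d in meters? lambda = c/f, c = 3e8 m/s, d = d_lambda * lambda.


lambda = c / f = 3.0000e+08 / 6.7106e+09 = 0.04470539 m
d = 0.82200 * 0.04470539 = 0.03675 m

0.03675 m


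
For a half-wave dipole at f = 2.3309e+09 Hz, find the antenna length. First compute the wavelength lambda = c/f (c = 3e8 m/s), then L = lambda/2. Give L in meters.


lambda = c / f = 3.0000e+08 / 2.3309e+09 = 0.1287057 m
L = lambda / 2 = 0.1287057 / 2 = 0.06435 m

0.06435 m


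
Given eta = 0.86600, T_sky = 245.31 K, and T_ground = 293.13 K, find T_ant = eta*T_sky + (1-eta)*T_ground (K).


T_ant = 0.86600 * 245.31 + (1 - 0.86600) * 293.13 = 251.7 K

251.7 K
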